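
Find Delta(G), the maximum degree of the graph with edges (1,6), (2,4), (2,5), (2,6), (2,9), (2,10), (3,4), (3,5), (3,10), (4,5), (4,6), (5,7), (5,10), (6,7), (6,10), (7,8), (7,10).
5 (attained at vertices 2, 5, 6, 10)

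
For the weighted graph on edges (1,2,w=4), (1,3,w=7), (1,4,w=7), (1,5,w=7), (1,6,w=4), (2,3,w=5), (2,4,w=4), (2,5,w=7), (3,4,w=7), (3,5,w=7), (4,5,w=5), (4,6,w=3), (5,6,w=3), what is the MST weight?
19 (MST edges: (1,2,w=4), (1,6,w=4), (2,3,w=5), (4,6,w=3), (5,6,w=3); sum of weights 4 + 4 + 5 + 3 + 3 = 19)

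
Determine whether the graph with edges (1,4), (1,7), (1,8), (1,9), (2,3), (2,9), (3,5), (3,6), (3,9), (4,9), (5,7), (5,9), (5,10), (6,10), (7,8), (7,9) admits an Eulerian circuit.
Yes (the graph is connected and all 10 vertices have even degree)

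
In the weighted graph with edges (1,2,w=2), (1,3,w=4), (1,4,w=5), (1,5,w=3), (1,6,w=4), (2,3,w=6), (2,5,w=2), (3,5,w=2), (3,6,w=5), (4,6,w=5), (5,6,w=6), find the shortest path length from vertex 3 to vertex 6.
5 (path: 3 -> 6; weights 5 = 5)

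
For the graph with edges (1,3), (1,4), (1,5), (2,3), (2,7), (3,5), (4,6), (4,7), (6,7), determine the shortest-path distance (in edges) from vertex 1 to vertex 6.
2 (path: 1 -> 4 -> 6, 2 edges)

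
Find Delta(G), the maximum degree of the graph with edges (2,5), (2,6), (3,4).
2 (attained at vertex 2)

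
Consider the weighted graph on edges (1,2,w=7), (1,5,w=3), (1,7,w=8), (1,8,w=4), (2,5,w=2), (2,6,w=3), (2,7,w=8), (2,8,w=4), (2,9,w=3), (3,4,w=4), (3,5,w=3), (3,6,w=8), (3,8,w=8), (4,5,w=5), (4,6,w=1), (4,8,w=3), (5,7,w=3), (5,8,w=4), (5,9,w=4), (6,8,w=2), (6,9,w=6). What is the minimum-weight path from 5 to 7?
3 (path: 5 -> 7; weights 3 = 3)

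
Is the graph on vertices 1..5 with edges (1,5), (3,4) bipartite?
Yes. Partition: {1, 2, 3}, {4, 5}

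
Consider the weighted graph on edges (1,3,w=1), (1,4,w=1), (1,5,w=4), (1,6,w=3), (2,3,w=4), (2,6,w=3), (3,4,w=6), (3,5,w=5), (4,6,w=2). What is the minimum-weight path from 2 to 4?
5 (path: 2 -> 6 -> 4; weights 3 + 2 = 5)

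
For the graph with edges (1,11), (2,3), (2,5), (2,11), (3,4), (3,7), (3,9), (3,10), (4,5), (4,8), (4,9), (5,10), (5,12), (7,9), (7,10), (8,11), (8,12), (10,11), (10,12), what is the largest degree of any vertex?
5 (attained at vertices 3, 10)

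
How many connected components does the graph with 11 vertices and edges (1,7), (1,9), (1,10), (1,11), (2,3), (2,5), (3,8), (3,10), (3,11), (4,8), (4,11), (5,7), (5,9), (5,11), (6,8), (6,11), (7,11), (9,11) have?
1 (components: {1, 2, 3, 4, 5, 6, 7, 8, 9, 10, 11})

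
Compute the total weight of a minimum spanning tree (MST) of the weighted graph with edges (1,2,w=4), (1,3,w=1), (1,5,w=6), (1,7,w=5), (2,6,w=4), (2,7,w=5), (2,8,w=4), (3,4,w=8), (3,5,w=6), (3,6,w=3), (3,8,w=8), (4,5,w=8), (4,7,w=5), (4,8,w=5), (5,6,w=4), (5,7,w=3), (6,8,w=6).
24 (MST edges: (1,2,w=4), (1,3,w=1), (2,8,w=4), (3,6,w=3), (4,8,w=5), (5,6,w=4), (5,7,w=3); sum of weights 4 + 1 + 4 + 3 + 5 + 4 + 3 = 24)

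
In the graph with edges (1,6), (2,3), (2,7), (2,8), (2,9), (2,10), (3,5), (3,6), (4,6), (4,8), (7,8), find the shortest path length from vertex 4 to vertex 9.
3 (path: 4 -> 8 -> 2 -> 9, 3 edges)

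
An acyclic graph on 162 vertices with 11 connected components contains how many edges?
151 (Each of the 11 component trees on V_i vertices has V_i - 1 edges; summing gives V - C = 162 - 11 = 151)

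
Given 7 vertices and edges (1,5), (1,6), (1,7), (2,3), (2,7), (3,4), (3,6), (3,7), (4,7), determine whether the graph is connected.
Yes (BFS from 1 visits [1, 5, 6, 7, 3, 2, 4] — all 7 vertices reached)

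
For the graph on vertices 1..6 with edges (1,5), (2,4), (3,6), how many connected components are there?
3 (components: {1, 5}, {2, 4}, {3, 6})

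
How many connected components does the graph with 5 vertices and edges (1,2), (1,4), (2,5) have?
2 (components: {1, 2, 4, 5}, {3})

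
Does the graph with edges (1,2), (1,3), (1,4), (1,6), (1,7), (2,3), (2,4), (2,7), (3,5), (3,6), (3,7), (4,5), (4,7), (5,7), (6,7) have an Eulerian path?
No (4 vertices have odd degree: {1, 3, 5, 6}; Eulerian path requires 0 or 2)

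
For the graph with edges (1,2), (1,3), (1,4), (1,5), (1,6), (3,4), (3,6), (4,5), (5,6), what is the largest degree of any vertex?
5 (attained at vertex 1)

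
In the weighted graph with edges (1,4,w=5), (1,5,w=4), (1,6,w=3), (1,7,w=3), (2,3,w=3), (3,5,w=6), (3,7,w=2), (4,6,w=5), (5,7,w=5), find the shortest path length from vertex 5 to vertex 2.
9 (path: 5 -> 3 -> 2; weights 6 + 3 = 9)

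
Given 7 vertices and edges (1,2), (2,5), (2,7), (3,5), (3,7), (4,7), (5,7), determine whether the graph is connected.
No, it has 2 components: {1, 2, 3, 4, 5, 7}, {6}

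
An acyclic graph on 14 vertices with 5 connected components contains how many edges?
9 (Each of the 5 component trees on V_i vertices has V_i - 1 edges; summing gives V - C = 14 - 5 = 9)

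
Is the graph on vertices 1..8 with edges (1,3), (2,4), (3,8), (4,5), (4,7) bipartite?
Yes. Partition: {1, 2, 5, 6, 7, 8}, {3, 4}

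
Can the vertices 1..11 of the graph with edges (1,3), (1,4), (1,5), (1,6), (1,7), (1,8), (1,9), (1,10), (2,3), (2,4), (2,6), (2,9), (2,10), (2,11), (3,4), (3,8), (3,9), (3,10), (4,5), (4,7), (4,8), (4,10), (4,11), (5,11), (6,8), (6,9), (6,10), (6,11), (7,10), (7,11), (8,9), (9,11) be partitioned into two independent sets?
No (odd cycle of length 3: 9 -> 1 -> 3 -> 9)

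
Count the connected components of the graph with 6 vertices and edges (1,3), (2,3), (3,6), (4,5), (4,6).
1 (components: {1, 2, 3, 4, 5, 6})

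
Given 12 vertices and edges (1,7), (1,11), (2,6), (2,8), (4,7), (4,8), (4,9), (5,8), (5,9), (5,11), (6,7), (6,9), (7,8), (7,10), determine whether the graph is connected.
No, it has 3 components: {1, 2, 4, 5, 6, 7, 8, 9, 10, 11}, {3}, {12}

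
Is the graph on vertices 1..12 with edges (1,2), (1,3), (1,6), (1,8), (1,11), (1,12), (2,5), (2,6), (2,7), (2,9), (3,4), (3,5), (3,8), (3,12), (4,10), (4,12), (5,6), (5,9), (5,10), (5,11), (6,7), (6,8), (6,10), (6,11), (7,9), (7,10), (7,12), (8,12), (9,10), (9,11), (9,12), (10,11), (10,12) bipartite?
No (odd cycle of length 3: 2 -> 1 -> 6 -> 2)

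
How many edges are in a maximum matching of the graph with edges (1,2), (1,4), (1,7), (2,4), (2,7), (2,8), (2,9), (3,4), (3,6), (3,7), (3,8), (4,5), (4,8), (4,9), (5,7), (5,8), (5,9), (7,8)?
4 (matching: (1,7), (2,8), (3,6), (4,9); upper bound floor(n/2) = floor(9/2) = 4)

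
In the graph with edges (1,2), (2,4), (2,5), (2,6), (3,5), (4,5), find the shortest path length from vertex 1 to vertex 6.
2 (path: 1 -> 2 -> 6, 2 edges)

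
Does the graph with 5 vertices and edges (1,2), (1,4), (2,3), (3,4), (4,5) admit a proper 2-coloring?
Yes. Partition: {1, 3, 5}, {2, 4}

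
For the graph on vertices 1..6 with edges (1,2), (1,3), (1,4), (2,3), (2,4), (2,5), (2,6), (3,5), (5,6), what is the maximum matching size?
3 (matching: (1,4), (2,6), (3,5); upper bound floor(n/2) = floor(6/2) = 3)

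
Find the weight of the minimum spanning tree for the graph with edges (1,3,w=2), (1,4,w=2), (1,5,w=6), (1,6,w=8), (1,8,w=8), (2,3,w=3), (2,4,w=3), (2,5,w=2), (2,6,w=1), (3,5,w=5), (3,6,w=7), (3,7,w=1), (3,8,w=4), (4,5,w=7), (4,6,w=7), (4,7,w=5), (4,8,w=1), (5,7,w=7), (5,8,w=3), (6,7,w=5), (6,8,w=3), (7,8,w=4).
12 (MST edges: (1,3,w=2), (1,4,w=2), (2,3,w=3), (2,5,w=2), (2,6,w=1), (3,7,w=1), (4,8,w=1); sum of weights 2 + 2 + 3 + 2 + 1 + 1 + 1 = 12)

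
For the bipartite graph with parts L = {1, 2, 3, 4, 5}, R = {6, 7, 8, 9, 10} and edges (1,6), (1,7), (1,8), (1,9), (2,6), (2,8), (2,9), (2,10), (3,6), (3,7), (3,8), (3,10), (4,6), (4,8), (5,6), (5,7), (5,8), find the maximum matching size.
5 (matching: (1,9), (2,10), (3,8), (4,6), (5,7); upper bound min(|L|,|R|) = min(5,5) = 5)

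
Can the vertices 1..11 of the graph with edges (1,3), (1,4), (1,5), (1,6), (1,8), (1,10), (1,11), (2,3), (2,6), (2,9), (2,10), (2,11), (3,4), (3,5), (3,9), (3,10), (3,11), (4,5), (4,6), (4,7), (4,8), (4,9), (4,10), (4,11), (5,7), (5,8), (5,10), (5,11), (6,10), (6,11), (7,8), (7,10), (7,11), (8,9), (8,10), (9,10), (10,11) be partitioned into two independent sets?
No (odd cycle of length 3: 10 -> 1 -> 5 -> 10)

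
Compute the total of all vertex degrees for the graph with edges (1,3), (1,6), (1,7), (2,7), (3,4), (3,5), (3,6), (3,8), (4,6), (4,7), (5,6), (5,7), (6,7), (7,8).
28 (handshake: sum of degrees = 2|E| = 2 x 14 = 28)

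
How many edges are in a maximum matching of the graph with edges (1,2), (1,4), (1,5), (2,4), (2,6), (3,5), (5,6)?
3 (matching: (1,4), (2,6), (3,5); upper bound floor(n/2) = floor(6/2) = 3)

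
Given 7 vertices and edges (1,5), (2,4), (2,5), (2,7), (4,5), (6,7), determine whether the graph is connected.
No, it has 2 components: {1, 2, 4, 5, 6, 7}, {3}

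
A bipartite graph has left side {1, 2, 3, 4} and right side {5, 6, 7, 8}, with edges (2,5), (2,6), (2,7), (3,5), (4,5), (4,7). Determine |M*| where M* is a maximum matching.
3 (matching: (2,6), (3,5), (4,7); upper bound min(|L|,|R|) = min(4,4) = 4)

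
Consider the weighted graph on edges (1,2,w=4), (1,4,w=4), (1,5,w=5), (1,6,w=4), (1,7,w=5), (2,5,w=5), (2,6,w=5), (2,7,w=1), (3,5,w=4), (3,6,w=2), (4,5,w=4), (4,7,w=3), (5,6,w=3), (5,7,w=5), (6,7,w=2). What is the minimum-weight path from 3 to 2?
5 (path: 3 -> 6 -> 7 -> 2; weights 2 + 2 + 1 = 5)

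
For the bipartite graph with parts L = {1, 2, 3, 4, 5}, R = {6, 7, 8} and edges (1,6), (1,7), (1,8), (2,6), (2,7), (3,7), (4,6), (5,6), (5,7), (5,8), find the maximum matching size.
3 (matching: (1,8), (2,7), (4,6); upper bound min(|L|,|R|) = min(5,3) = 3)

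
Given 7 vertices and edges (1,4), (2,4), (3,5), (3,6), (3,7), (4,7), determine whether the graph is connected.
Yes (BFS from 1 visits [1, 4, 2, 7, 3, 5, 6] — all 7 vertices reached)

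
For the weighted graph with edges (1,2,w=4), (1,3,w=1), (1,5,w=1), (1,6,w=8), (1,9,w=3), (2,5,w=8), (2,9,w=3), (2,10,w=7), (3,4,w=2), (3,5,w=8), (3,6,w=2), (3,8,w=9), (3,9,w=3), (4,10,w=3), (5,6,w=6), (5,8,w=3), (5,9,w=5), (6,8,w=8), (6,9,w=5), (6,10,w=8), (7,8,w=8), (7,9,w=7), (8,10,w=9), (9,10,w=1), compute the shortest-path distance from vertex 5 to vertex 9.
4 (path: 5 -> 1 -> 9; weights 1 + 3 = 4)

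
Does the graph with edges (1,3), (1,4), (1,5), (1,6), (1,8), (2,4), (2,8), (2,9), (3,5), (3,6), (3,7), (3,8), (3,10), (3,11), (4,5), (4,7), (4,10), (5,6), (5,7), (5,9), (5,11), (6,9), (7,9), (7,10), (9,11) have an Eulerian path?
No (10 vertices have odd degree: {1, 2, 3, 4, 5, 7, 8, 9, 10, 11}; Eulerian path requires 0 or 2)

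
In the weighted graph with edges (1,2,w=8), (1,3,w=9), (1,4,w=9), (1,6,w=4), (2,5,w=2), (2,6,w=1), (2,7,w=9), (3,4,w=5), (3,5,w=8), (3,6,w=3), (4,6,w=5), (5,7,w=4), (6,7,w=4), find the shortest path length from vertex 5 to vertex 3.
6 (path: 5 -> 2 -> 6 -> 3; weights 2 + 1 + 3 = 6)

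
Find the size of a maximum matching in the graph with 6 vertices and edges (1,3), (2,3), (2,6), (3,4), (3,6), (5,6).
2 (matching: (3,4), (5,6); upper bound floor(n/2) = floor(6/2) = 3)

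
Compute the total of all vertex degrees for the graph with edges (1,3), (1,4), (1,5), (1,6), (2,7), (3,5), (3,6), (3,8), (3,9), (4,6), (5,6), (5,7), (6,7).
26 (handshake: sum of degrees = 2|E| = 2 x 13 = 26)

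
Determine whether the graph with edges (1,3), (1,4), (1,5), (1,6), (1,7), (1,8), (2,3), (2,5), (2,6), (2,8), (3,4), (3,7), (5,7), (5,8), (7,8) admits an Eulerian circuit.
Yes (the graph is connected and all 8 vertices have even degree)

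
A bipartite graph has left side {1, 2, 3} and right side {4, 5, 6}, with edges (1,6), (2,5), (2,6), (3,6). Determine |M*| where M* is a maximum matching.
2 (matching: (1,6), (2,5); upper bound min(|L|,|R|) = min(3,3) = 3)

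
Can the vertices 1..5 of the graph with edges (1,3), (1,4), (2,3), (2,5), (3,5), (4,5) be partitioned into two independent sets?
No (odd cycle of length 3: 5 -> 3 -> 2 -> 5)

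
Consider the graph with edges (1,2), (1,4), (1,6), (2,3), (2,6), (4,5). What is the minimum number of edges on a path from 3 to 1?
2 (path: 3 -> 2 -> 1, 2 edges)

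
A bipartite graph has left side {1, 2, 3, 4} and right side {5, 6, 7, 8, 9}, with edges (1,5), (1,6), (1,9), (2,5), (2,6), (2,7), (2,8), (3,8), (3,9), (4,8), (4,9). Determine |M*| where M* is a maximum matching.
4 (matching: (1,6), (2,7), (3,8), (4,9); upper bound min(|L|,|R|) = min(4,5) = 4)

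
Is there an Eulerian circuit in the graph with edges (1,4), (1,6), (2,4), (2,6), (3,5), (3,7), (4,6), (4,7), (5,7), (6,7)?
Yes (the graph is connected and all 7 vertices have even degree)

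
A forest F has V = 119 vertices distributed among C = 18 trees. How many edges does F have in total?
101 (Each of the 18 component trees on V_i vertices has V_i - 1 edges; summing gives V - C = 119 - 18 = 101)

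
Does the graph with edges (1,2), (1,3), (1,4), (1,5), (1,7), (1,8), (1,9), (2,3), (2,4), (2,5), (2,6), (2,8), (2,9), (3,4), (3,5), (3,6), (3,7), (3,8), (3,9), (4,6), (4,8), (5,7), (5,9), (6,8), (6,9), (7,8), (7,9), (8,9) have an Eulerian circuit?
No (8 vertices have odd degree: {1, 2, 4, 5, 6, 7, 8, 9}; Eulerian circuit requires 0)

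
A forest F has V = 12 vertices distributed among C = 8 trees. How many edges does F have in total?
4 (Each of the 8 component trees on V_i vertices has V_i - 1 edges; summing gives V - C = 12 - 8 = 4)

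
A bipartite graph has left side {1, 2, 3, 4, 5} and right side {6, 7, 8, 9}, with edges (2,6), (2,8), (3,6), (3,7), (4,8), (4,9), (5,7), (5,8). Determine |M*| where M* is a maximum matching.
4 (matching: (2,8), (3,6), (4,9), (5,7); upper bound min(|L|,|R|) = min(5,4) = 4)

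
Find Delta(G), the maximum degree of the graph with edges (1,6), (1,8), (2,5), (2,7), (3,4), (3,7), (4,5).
2 (attained at vertices 1, 2, 3, 4, 5, 7)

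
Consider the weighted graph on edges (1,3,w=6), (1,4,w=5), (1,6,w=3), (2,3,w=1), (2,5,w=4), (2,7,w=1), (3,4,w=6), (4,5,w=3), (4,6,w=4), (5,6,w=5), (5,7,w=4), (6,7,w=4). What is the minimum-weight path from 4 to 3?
6 (path: 4 -> 3; weights 6 = 6)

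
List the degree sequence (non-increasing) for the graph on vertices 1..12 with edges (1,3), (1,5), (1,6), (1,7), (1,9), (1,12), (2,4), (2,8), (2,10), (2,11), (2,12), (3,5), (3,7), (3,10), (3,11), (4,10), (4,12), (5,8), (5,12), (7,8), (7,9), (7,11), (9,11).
[6, 5, 5, 5, 4, 4, 4, 3, 3, 3, 3, 1] (degrees: deg(1)=6, deg(2)=5, deg(3)=5, deg(4)=3, deg(5)=4, deg(6)=1, deg(7)=5, deg(8)=3, deg(9)=3, deg(10)=3, deg(11)=4, deg(12)=4)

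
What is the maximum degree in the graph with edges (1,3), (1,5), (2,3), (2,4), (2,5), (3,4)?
3 (attained at vertices 2, 3)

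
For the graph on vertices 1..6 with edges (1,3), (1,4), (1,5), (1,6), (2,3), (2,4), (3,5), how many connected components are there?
1 (components: {1, 2, 3, 4, 5, 6})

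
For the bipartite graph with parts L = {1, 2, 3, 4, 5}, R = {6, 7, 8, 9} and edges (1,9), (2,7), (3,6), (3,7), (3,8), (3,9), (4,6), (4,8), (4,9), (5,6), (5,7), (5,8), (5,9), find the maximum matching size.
4 (matching: (1,9), (2,7), (3,8), (4,6); upper bound min(|L|,|R|) = min(5,4) = 4)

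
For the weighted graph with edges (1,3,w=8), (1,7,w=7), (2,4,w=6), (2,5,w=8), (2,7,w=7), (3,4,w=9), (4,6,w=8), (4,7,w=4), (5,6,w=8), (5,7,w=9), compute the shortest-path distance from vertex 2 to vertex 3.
15 (path: 2 -> 4 -> 3; weights 6 + 9 = 15)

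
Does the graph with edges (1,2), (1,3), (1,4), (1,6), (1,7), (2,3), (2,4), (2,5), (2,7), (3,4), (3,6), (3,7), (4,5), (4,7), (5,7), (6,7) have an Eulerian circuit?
No (6 vertices have odd degree: {1, 2, 3, 4, 5, 6}; Eulerian circuit requires 0)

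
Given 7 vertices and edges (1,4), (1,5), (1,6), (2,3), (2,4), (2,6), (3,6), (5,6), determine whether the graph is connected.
No, it has 2 components: {1, 2, 3, 4, 5, 6}, {7}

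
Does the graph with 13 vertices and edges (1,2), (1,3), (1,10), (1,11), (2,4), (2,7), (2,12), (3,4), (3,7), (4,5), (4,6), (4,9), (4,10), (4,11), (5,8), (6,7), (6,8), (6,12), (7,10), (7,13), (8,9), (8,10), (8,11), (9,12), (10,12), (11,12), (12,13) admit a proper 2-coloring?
Yes. Partition: {1, 4, 7, 8, 12}, {2, 3, 5, 6, 9, 10, 11, 13}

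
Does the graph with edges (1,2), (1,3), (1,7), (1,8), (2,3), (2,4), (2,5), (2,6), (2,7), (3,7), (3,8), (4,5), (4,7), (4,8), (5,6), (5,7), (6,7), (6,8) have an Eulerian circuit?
Yes (the graph is connected and all 8 vertices have even degree)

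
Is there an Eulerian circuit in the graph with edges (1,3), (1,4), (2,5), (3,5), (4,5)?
No (2 vertices have odd degree: {2, 5}; Eulerian circuit requires 0)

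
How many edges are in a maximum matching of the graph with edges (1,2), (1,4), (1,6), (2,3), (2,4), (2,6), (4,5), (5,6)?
3 (matching: (1,4), (2,3), (5,6); upper bound floor(n/2) = floor(6/2) = 3)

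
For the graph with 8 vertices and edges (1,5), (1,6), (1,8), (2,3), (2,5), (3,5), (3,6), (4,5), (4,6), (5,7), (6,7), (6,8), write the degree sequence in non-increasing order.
[5, 5, 3, 3, 2, 2, 2, 2] (degrees: deg(1)=3, deg(2)=2, deg(3)=3, deg(4)=2, deg(5)=5, deg(6)=5, deg(7)=2, deg(8)=2)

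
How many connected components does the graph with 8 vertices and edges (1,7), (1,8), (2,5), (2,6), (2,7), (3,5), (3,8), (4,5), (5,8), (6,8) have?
1 (components: {1, 2, 3, 4, 5, 6, 7, 8})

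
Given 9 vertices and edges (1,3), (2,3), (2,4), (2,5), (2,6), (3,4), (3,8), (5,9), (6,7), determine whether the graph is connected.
Yes (BFS from 1 visits [1, 3, 2, 4, 8, 5, 6, 9, 7] — all 9 vertices reached)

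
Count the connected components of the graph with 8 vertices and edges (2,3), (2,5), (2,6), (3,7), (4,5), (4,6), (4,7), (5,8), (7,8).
2 (components: {1}, {2, 3, 4, 5, 6, 7, 8})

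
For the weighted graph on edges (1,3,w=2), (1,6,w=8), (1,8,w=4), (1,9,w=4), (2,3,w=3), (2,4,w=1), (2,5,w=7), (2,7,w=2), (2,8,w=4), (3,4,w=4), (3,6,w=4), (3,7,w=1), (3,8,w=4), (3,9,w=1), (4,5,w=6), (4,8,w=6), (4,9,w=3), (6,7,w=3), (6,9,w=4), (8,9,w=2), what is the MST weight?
18 (MST edges: (1,3,w=2), (2,4,w=1), (2,7,w=2), (3,7,w=1), (3,9,w=1), (4,5,w=6), (6,7,w=3), (8,9,w=2); sum of weights 2 + 1 + 2 + 1 + 1 + 6 + 3 + 2 = 18)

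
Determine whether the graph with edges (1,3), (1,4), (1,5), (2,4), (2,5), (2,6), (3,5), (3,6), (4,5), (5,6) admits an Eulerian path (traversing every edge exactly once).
No (6 vertices have odd degree: {1, 2, 3, 4, 5, 6}; Eulerian path requires 0 or 2)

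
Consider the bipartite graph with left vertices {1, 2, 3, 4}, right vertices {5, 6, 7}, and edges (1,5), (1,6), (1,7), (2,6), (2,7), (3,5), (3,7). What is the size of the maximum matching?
3 (matching: (1,7), (2,6), (3,5); upper bound min(|L|,|R|) = min(4,3) = 3)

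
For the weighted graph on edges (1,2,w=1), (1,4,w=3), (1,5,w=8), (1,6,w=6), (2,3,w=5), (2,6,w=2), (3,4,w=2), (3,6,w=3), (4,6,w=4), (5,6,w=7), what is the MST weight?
15 (MST edges: (1,2,w=1), (1,4,w=3), (2,6,w=2), (3,4,w=2), (5,6,w=7); sum of weights 1 + 3 + 2 + 2 + 7 = 15)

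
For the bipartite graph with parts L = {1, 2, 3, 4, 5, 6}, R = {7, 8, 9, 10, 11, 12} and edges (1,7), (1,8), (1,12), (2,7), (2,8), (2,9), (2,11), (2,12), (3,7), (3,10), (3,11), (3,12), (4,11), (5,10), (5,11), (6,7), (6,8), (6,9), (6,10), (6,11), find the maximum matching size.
6 (matching: (1,12), (2,8), (3,7), (4,11), (5,10), (6,9); upper bound min(|L|,|R|) = min(6,6) = 6)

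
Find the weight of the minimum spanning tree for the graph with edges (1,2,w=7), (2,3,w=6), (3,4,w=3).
16 (MST edges: (1,2,w=7), (2,3,w=6), (3,4,w=3); sum of weights 7 + 6 + 3 = 16)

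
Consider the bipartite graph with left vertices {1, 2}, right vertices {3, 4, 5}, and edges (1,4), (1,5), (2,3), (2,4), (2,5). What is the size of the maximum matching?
2 (matching: (1,5), (2,4); upper bound min(|L|,|R|) = min(2,3) = 2)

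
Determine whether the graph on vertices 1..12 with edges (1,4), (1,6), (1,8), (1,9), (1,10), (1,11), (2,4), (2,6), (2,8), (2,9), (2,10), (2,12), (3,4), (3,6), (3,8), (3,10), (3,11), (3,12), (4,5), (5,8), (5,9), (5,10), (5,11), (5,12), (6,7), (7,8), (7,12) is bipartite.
Yes. Partition: {1, 2, 3, 5, 7}, {4, 6, 8, 9, 10, 11, 12}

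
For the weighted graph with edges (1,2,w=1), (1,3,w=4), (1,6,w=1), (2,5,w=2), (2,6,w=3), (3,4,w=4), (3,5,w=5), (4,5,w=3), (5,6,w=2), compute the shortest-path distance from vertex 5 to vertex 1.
3 (path: 5 -> 2 -> 1; weights 2 + 1 = 3)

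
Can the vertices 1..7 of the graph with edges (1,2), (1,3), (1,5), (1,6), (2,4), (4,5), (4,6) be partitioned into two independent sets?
Yes. Partition: {1, 4, 7}, {2, 3, 5, 6}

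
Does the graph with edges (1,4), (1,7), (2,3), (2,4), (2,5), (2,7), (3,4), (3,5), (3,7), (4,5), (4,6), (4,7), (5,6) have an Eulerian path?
Yes — and in fact it has an Eulerian circuit (the graph is connected and all 7 vertices have even degree)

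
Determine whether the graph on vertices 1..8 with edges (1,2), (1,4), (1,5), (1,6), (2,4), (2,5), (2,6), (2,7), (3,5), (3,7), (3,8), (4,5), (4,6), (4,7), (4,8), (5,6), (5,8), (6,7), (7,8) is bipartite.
No (odd cycle of length 3: 5 -> 1 -> 2 -> 5)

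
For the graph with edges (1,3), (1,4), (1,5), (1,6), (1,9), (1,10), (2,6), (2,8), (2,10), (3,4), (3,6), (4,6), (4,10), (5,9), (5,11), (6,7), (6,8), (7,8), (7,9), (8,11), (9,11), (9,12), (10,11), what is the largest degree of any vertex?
6 (attained at vertices 1, 6)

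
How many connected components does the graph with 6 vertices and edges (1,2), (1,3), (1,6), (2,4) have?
2 (components: {1, 2, 3, 4, 6}, {5})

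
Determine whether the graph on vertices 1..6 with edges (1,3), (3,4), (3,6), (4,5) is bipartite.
Yes. Partition: {1, 2, 4, 6}, {3, 5}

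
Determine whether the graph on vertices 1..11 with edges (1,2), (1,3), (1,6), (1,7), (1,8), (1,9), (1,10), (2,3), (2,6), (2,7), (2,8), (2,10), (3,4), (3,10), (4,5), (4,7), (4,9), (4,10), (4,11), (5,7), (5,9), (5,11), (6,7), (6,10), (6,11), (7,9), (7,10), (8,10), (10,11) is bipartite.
No (odd cycle of length 3: 9 -> 1 -> 7 -> 9)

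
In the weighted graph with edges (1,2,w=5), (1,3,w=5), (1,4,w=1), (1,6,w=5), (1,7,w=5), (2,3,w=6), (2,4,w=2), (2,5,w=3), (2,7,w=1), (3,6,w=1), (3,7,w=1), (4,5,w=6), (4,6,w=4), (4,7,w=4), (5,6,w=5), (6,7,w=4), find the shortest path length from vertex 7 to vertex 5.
4 (path: 7 -> 2 -> 5; weights 1 + 3 = 4)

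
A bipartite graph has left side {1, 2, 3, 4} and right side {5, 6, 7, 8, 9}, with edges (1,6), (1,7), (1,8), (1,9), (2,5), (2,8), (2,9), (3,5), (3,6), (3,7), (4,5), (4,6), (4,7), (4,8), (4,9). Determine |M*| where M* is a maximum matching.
4 (matching: (1,9), (2,8), (3,7), (4,6); upper bound min(|L|,|R|) = min(4,5) = 4)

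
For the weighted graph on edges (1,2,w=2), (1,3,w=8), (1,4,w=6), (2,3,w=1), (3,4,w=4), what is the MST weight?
7 (MST edges: (1,2,w=2), (2,3,w=1), (3,4,w=4); sum of weights 2 + 1 + 4 = 7)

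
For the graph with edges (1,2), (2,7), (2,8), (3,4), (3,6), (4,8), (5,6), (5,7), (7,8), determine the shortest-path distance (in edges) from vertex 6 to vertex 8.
3 (path: 6 -> 5 -> 7 -> 8, 3 edges)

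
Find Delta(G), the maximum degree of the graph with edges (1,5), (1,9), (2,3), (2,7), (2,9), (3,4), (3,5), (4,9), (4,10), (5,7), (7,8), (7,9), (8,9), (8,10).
5 (attained at vertex 9)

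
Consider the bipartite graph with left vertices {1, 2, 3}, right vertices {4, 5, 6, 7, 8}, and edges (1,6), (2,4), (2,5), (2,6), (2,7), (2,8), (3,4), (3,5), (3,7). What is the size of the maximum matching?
3 (matching: (1,6), (2,8), (3,7); upper bound min(|L|,|R|) = min(3,5) = 3)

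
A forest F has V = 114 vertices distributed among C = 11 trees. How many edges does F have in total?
103 (Each of the 11 component trees on V_i vertices has V_i - 1 edges; summing gives V - C = 114 - 11 = 103)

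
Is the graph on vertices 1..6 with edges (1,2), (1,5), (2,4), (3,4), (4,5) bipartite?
Yes. Partition: {1, 4, 6}, {2, 3, 5}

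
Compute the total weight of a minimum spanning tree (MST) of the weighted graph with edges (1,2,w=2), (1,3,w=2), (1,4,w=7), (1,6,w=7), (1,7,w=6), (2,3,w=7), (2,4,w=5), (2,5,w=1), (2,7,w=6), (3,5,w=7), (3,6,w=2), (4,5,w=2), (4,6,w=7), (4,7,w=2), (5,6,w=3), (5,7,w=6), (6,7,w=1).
10 (MST edges: (1,2,w=2), (1,3,w=2), (2,5,w=1), (3,6,w=2), (4,5,w=2), (6,7,w=1); sum of weights 2 + 2 + 1 + 2 + 2 + 1 = 10)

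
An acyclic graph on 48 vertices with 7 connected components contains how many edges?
41 (Each of the 7 component trees on V_i vertices has V_i - 1 edges; summing gives V - C = 48 - 7 = 41)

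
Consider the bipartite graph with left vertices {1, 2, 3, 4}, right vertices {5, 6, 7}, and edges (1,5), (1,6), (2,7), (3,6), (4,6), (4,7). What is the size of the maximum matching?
3 (matching: (1,5), (2,7), (3,6); upper bound min(|L|,|R|) = min(4,3) = 3)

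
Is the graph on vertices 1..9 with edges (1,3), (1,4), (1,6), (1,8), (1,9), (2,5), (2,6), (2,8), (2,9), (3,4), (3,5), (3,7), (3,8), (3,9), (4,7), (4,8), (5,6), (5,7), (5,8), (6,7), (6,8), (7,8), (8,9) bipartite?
No (odd cycle of length 3: 8 -> 1 -> 4 -> 8)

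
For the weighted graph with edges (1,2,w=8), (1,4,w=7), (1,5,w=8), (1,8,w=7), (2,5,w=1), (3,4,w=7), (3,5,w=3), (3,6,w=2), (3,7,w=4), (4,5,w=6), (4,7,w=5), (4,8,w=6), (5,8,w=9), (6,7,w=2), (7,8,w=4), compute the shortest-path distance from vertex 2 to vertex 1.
8 (path: 2 -> 1; weights 8 = 8)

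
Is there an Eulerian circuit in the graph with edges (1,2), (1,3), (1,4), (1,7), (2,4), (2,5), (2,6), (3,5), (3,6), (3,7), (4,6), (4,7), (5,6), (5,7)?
Yes (the graph is connected and all 7 vertices have even degree)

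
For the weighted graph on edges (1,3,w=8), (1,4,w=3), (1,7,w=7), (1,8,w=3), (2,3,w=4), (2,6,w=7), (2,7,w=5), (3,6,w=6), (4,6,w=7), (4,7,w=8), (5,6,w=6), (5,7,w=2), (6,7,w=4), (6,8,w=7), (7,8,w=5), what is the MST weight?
26 (MST edges: (1,4,w=3), (1,8,w=3), (2,3,w=4), (2,7,w=5), (5,7,w=2), (6,7,w=4), (7,8,w=5); sum of weights 3 + 3 + 4 + 5 + 2 + 4 + 5 = 26)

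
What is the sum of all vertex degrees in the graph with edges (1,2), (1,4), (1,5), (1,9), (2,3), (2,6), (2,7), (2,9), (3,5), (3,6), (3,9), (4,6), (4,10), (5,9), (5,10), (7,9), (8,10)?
34 (handshake: sum of degrees = 2|E| = 2 x 17 = 34)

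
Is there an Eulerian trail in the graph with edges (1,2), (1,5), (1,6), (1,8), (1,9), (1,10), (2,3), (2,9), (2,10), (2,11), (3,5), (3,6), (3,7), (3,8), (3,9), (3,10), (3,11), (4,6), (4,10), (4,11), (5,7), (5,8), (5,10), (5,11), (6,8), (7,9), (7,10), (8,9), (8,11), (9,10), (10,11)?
Yes (the graph is connected and exactly 2 vertices have odd degree: {2, 4}; any Eulerian path must start and end at those)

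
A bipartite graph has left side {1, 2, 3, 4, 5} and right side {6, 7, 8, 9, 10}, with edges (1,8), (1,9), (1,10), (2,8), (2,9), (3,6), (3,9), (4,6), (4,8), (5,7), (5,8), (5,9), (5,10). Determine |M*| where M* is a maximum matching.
5 (matching: (1,10), (2,9), (3,6), (4,8), (5,7); upper bound min(|L|,|R|) = min(5,5) = 5)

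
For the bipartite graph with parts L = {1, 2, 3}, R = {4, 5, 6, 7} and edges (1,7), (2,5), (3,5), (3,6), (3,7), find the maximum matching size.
3 (matching: (1,7), (2,5), (3,6); upper bound min(|L|,|R|) = min(3,4) = 3)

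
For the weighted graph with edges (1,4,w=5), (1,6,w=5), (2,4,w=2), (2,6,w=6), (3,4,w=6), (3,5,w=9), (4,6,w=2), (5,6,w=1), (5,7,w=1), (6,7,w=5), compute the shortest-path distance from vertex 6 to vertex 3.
8 (path: 6 -> 4 -> 3; weights 2 + 6 = 8)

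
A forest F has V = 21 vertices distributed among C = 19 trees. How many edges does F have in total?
2 (Each of the 19 component trees on V_i vertices has V_i - 1 edges; summing gives V - C = 21 - 19 = 2)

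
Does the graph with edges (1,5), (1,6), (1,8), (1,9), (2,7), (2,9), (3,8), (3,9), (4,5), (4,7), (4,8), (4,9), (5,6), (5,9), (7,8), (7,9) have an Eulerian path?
Yes — and in fact it has an Eulerian circuit (the graph is connected and all 9 vertices have even degree)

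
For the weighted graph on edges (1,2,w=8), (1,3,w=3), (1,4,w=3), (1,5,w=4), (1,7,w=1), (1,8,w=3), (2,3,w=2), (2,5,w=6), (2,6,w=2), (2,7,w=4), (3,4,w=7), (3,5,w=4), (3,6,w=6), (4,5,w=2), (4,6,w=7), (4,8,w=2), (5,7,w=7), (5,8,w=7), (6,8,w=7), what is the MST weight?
15 (MST edges: (1,3,w=3), (1,7,w=1), (1,8,w=3), (2,3,w=2), (2,6,w=2), (4,5,w=2), (4,8,w=2); sum of weights 3 + 1 + 3 + 2 + 2 + 2 + 2 = 15)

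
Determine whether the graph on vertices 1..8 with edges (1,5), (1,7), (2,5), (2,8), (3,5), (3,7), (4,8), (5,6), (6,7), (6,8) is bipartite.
Yes. Partition: {1, 2, 3, 4, 6}, {5, 7, 8}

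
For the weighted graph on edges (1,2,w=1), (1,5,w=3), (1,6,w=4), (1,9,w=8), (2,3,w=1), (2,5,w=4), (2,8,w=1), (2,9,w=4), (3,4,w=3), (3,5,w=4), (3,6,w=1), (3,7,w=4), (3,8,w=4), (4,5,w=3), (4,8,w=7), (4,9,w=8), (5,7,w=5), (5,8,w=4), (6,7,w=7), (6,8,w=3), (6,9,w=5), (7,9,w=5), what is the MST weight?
18 (MST edges: (1,2,w=1), (1,5,w=3), (2,3,w=1), (2,8,w=1), (2,9,w=4), (3,4,w=3), (3,6,w=1), (3,7,w=4); sum of weights 1 + 3 + 1 + 1 + 4 + 3 + 1 + 4 = 18)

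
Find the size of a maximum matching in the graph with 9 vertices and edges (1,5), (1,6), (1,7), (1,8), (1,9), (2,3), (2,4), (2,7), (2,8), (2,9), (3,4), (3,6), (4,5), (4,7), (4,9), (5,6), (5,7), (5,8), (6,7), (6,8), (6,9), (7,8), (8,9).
4 (matching: (1,5), (3,6), (4,7), (8,9); upper bound floor(n/2) = floor(9/2) = 4)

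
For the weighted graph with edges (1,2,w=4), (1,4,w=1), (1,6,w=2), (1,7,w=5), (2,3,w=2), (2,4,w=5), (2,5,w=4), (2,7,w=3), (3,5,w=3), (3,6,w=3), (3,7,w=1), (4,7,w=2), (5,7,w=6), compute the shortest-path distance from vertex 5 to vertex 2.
4 (path: 5 -> 2; weights 4 = 4)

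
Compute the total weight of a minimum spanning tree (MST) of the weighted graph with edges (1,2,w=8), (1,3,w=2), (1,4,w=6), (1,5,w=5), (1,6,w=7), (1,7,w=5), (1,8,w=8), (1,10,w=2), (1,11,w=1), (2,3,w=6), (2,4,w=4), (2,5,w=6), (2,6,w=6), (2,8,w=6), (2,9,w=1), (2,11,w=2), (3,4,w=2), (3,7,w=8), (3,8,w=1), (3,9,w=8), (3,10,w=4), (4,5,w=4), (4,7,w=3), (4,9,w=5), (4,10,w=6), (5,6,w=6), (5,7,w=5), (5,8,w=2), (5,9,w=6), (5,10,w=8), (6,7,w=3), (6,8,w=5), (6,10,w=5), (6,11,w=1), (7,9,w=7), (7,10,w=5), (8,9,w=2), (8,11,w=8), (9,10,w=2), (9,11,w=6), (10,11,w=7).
17 (MST edges: (1,3,w=2), (1,10,w=2), (1,11,w=1), (2,9,w=1), (2,11,w=2), (3,4,w=2), (3,8,w=1), (4,7,w=3), (5,8,w=2), (6,11,w=1); sum of weights 2 + 2 + 1 + 1 + 2 + 2 + 1 + 3 + 2 + 1 = 17)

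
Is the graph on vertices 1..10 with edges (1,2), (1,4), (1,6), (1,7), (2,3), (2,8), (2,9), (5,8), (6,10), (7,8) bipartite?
Yes. Partition: {1, 3, 8, 9, 10}, {2, 4, 5, 6, 7}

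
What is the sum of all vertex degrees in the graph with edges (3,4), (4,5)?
4 (handshake: sum of degrees = 2|E| = 2 x 2 = 4)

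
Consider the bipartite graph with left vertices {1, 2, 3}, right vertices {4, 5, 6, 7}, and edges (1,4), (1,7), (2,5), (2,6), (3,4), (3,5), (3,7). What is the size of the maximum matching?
3 (matching: (1,7), (2,6), (3,5); upper bound min(|L|,|R|) = min(3,4) = 3)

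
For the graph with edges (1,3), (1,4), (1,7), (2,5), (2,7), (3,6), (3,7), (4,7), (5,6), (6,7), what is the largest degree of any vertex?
5 (attained at vertex 7)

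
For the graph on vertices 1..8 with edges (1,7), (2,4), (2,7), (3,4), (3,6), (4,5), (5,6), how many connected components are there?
2 (components: {1, 2, 3, 4, 5, 6, 7}, {8})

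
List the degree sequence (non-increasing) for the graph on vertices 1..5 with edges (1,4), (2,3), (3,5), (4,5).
[2, 2, 2, 1, 1] (degrees: deg(1)=1, deg(2)=1, deg(3)=2, deg(4)=2, deg(5)=2)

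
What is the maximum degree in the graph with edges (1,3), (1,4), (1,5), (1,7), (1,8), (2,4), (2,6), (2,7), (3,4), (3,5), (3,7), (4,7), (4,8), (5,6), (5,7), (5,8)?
5 (attained at vertices 1, 4, 5, 7)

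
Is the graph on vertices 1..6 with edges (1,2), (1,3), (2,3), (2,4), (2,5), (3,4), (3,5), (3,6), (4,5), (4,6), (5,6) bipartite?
No (odd cycle of length 3: 2 -> 1 -> 3 -> 2)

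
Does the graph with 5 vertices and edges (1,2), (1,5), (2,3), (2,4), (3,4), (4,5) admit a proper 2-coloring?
No (odd cycle of length 5: 4 -> 5 -> 1 -> 2 -> 3 -> 4)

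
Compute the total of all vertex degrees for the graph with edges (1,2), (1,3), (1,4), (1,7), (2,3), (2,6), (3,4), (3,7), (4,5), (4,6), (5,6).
22 (handshake: sum of degrees = 2|E| = 2 x 11 = 22)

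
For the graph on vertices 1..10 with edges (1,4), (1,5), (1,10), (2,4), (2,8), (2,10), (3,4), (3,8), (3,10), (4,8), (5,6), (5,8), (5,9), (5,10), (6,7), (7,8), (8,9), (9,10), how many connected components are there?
1 (components: {1, 2, 3, 4, 5, 6, 7, 8, 9, 10})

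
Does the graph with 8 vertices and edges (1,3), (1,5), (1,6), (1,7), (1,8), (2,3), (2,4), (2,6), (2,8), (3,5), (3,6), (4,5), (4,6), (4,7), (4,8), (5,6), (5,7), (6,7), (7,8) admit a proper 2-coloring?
No (odd cycle of length 3: 5 -> 1 -> 7 -> 5)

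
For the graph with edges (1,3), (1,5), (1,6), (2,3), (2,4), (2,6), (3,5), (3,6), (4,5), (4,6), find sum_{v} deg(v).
20 (handshake: sum of degrees = 2|E| = 2 x 10 = 20)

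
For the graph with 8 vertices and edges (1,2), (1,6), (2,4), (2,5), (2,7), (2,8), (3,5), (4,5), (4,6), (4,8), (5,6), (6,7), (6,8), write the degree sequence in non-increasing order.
[5, 5, 4, 4, 3, 2, 2, 1] (degrees: deg(1)=2, deg(2)=5, deg(3)=1, deg(4)=4, deg(5)=4, deg(6)=5, deg(7)=2, deg(8)=3)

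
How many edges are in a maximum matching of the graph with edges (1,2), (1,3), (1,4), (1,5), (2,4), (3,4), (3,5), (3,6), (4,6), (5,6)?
3 (matching: (1,5), (2,4), (3,6); upper bound floor(n/2) = floor(6/2) = 3)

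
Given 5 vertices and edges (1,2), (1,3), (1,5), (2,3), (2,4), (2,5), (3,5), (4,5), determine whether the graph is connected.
Yes (BFS from 1 visits [1, 2, 3, 5, 4] — all 5 vertices reached)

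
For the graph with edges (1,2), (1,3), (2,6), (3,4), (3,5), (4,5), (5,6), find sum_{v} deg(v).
14 (handshake: sum of degrees = 2|E| = 2 x 7 = 14)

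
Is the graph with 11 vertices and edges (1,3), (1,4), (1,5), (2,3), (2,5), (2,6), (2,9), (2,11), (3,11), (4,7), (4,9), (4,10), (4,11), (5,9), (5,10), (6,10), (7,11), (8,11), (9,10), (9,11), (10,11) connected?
Yes (BFS from 1 visits [1, 3, 4, 5, 2, 11, 7, 9, 10, 6, 8] — all 11 vertices reached)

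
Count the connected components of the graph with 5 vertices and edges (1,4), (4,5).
3 (components: {1, 4, 5}, {2}, {3})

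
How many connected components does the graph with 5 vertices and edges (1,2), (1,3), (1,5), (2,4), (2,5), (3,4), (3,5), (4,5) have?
1 (components: {1, 2, 3, 4, 5})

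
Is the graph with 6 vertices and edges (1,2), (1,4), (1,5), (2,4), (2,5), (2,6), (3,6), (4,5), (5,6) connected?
Yes (BFS from 1 visits [1, 2, 4, 5, 6, 3] — all 6 vertices reached)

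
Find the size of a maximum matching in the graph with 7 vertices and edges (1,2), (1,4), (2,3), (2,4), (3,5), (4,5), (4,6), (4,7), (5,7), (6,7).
3 (matching: (2,3), (4,5), (6,7); upper bound floor(n/2) = floor(7/2) = 3)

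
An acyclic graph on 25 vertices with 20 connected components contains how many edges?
5 (Each of the 20 component trees on V_i vertices has V_i - 1 edges; summing gives V - C = 25 - 20 = 5)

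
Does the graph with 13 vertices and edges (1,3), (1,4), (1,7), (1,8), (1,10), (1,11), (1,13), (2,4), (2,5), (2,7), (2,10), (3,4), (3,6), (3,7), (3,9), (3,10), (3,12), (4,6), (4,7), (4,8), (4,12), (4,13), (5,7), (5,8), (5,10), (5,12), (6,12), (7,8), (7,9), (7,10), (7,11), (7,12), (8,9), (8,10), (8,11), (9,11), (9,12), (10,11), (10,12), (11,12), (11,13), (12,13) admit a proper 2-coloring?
No (odd cycle of length 3: 10 -> 1 -> 7 -> 10)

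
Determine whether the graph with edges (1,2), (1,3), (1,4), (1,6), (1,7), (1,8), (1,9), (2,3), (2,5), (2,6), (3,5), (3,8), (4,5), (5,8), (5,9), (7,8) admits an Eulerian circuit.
No (2 vertices have odd degree: {1, 5}; Eulerian circuit requires 0)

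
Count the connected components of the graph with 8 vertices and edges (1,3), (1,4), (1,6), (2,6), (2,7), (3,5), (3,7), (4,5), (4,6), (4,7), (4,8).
1 (components: {1, 2, 3, 4, 5, 6, 7, 8})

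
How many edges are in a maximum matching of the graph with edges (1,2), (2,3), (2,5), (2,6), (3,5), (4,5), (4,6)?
3 (matching: (1,2), (3,5), (4,6); upper bound floor(n/2) = floor(6/2) = 3)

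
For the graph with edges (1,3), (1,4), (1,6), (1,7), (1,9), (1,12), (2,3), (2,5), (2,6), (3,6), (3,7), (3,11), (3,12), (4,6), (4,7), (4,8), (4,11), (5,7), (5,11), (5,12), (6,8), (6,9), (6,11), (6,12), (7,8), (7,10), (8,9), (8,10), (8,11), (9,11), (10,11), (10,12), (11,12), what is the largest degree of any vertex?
8 (attained at vertices 6, 11)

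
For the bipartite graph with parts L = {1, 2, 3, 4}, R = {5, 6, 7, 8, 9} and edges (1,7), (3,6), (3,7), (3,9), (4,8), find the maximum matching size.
3 (matching: (1,7), (3,9), (4,8); upper bound min(|L|,|R|) = min(4,5) = 4)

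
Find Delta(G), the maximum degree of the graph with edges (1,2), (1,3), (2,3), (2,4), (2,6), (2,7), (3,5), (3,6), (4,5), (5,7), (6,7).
5 (attained at vertex 2)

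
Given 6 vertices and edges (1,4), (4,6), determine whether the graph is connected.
No, it has 4 components: {1, 4, 6}, {2}, {3}, {5}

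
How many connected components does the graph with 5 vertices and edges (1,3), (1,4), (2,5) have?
2 (components: {1, 3, 4}, {2, 5})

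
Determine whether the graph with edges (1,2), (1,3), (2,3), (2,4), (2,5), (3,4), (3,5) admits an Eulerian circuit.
Yes (the graph is connected and all 5 vertices have even degree)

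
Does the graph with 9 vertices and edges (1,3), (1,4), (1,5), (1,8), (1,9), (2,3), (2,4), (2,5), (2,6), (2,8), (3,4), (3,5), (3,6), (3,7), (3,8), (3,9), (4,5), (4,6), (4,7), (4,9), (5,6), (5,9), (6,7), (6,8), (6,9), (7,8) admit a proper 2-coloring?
No (odd cycle of length 3: 5 -> 1 -> 3 -> 5)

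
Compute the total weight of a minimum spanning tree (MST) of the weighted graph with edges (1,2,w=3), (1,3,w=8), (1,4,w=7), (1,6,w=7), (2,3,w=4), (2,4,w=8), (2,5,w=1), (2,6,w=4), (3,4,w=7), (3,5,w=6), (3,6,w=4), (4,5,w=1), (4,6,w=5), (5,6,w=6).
13 (MST edges: (1,2,w=3), (2,3,w=4), (2,5,w=1), (2,6,w=4), (4,5,w=1); sum of weights 3 + 4 + 1 + 4 + 1 = 13)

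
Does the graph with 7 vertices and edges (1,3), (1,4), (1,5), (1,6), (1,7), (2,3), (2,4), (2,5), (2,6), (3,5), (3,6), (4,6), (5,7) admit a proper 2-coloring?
No (odd cycle of length 3: 6 -> 1 -> 3 -> 6)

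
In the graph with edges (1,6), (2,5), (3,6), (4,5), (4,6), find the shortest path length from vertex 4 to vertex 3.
2 (path: 4 -> 6 -> 3, 2 edges)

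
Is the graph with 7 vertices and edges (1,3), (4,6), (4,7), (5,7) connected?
No, it has 3 components: {1, 3}, {2}, {4, 5, 6, 7}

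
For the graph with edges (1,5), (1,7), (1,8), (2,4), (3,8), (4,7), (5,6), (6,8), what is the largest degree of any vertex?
3 (attained at vertices 1, 8)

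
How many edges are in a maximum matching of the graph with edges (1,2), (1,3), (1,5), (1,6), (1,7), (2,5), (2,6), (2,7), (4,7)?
3 (matching: (1,6), (2,5), (4,7); upper bound floor(n/2) = floor(7/2) = 3)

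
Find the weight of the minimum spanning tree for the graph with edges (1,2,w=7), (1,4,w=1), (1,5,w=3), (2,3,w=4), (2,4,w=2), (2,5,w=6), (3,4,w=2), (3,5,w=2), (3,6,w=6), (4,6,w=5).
12 (MST edges: (1,4,w=1), (2,4,w=2), (3,4,w=2), (3,5,w=2), (4,6,w=5); sum of weights 1 + 2 + 2 + 2 + 5 = 12)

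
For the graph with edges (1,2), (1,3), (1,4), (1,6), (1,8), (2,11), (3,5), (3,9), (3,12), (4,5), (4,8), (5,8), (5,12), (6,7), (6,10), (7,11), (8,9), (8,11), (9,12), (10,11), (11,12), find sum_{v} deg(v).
42 (handshake: sum of degrees = 2|E| = 2 x 21 = 42)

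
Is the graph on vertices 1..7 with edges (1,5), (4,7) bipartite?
Yes. Partition: {1, 2, 3, 4, 6}, {5, 7}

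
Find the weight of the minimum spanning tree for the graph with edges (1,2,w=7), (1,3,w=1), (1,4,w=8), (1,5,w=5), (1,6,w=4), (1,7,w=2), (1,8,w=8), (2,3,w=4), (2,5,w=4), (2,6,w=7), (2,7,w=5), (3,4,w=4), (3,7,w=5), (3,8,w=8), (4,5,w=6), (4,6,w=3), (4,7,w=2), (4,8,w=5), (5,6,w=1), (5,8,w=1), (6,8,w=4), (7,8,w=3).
14 (MST edges: (1,3,w=1), (1,7,w=2), (2,3,w=4), (4,6,w=3), (4,7,w=2), (5,6,w=1), (5,8,w=1); sum of weights 1 + 2 + 4 + 3 + 2 + 1 + 1 = 14)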